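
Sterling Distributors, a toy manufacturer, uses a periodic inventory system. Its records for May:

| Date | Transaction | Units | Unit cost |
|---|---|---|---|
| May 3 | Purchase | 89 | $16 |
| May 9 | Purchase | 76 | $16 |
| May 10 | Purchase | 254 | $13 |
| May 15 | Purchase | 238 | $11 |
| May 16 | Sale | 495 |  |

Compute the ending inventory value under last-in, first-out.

May 16, 495 sold [LIFO — newest first]: 238 @ $11 + 254 @ $13 + 3 @ $16 = $5,968
Ending inventory: 89 @ $16 + 73 @ $16 = $2,592
Check: goods available $8,560 = COGS $5,968 + ending $2,592

Ending inventory = $2,592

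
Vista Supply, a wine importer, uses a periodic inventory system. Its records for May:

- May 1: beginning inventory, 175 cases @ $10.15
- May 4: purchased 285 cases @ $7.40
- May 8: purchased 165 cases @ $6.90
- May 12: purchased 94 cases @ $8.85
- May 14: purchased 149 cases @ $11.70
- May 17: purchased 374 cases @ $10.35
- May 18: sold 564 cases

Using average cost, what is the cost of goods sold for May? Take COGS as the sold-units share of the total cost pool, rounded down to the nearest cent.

May 18, sell 564: 564/1242 × $11,469.85 → $5,208.53
Ending inventory (cost pool remaining) = $6,261.32
Check: goods available $11,469.85 = COGS $5,208.53 + ending $6,261.32

COGS = $5,208.53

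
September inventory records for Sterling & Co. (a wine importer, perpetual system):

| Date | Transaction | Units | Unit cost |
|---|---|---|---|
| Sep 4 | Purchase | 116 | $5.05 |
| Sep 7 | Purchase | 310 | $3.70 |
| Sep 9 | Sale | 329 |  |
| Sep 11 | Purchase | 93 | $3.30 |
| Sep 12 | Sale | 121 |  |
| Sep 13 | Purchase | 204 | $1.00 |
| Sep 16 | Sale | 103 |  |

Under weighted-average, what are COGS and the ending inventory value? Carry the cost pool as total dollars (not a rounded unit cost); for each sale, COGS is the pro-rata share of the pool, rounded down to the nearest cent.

COGS = $1,958.03; ending inventory = $285.67

After Sep 4: 116 on hand, pool $585.80 (≈ $5.0500 each)
After Sep 7: 426 on hand, pool $1,732.80 (≈ $4.0676 each)
Sep 9, sell 329: 329/426 × $1,732.80 → $1,338.24
After Sep 11: 190 on hand, pool $701.46 (≈ $3.6919 each)
Sep 12, sell 121: 121/190 × $701.46 → $446.71
After Sep 13: 273 on hand, pool $458.75 (≈ $1.6804 each)
Sep 16, sell 103: 103/273 × $458.75 → $173.08
Total COGS = $1,338.24 + $446.71 + $173.08 = $1,958.03
Ending inventory (cost pool remaining) = $285.67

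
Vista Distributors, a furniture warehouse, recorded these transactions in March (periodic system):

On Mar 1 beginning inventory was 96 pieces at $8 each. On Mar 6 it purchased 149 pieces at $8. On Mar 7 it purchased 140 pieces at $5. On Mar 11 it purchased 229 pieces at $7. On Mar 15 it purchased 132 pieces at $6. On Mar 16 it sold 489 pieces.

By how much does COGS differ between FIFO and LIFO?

FIFO COGS: 96 @ $8 + 149 @ $8 + 140 @ $5 + 104 @ $7 = $3,388
LIFO COGS: 132 @ $6 + 229 @ $7 + 128 @ $5 = $3,035
Difference = |$3,388 − $3,035| = $353

$353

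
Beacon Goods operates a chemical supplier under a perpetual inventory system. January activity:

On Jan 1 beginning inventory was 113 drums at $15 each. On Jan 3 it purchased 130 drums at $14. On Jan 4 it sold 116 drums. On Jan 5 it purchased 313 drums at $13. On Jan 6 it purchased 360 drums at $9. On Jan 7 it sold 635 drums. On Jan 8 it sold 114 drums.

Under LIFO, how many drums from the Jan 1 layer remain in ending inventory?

Jan 4, 116 sold [LIFO — newest first]: 116 @ $14 = $1,624
Jan 7, 635 sold [LIFO — newest first]: 360 @ $9 + 275 @ $13 = $6,815
Jan 8, 114 sold [LIFO — newest first]: 38 @ $13 + 14 @ $14 + 62 @ $15 = $1,620
Total COGS = $1,624 + $6,815 + $1,620 = $10,059
Ending inventory: 51 @ $15 = $765
Check: goods available $10,824 = COGS $10,059 + ending $765

51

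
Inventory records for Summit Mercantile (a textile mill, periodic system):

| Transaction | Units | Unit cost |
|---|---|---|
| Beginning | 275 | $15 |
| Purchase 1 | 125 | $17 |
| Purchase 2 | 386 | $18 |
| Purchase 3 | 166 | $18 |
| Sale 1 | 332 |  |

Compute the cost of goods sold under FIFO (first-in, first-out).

COGS = $5,094

Sale 1 (332) [FIFO — oldest first]: 275 @ $15 + 57 @ $17 = $5,094
Ending inventory: 68 @ $17 + 386 @ $18 + 166 @ $18 = $11,092
Check: goods available $16,186 = COGS $5,094 + ending $11,092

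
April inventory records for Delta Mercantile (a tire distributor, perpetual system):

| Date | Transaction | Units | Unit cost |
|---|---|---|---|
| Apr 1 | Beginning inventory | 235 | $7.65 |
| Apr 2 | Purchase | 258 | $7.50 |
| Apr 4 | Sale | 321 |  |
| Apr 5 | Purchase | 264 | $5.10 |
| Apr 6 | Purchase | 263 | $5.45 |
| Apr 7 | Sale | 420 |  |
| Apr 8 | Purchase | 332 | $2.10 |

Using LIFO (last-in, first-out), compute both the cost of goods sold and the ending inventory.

COGS = $4,651.00; ending inventory = $2,558.70

Apr 4, 321 sold [LIFO — newest first]: 258 @ $7.50 + 63 @ $7.65 = $2,416.95
Apr 7, 420 sold [LIFO — newest first]: 263 @ $5.45 + 157 @ $5.10 = $2,234.05
Total COGS = $2,416.95 + $2,234.05 = $4,651.00
Ending inventory: 172 @ $7.65 + 107 @ $5.10 + 332 @ $2.10 = $2,558.70
Check: goods available $7,209.70 = COGS $4,651.00 + ending $2,558.70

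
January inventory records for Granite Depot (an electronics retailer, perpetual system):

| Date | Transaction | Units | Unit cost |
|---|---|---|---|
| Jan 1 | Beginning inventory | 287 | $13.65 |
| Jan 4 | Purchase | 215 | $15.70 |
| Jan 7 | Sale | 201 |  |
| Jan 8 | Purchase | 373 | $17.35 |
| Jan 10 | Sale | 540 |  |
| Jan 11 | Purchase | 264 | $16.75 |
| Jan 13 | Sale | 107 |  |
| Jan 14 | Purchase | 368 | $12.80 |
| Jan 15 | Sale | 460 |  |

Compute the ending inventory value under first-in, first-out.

Ending inventory = $2,547.20

Jan 7, 201 sold [FIFO — oldest first]: 201 @ $13.65 = $2,743.65
Jan 10, 540 sold [FIFO — oldest first]: 86 @ $13.65 + 215 @ $15.70 + 239 @ $17.35 = $8,696.05
Jan 13, 107 sold [FIFO — oldest first]: 107 @ $17.35 = $1,856.45
Jan 15, 460 sold [FIFO — oldest first]: 27 @ $17.35 + 264 @ $16.75 + 169 @ $12.80 = $7,053.65
Total COGS = $2,743.65 + $8,696.05 + $1,856.45 + $7,053.65 = $20,349.80
Ending inventory: 199 @ $12.80 = $2,547.20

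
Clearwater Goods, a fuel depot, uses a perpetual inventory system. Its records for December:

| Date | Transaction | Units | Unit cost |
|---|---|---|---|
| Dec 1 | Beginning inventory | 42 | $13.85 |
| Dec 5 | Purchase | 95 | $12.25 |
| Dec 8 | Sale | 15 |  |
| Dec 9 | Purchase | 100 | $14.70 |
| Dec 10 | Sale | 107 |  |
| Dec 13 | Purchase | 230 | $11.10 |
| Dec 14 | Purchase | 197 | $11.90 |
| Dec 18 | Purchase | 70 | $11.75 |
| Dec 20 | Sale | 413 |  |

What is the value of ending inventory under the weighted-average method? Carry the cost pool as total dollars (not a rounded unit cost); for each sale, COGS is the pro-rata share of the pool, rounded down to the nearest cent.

Ending inventory = $2,369.30

After Dec 1: 42 on hand, pool $581.70 (≈ $13.8500 each)
After Dec 5: 137 on hand, pool $1,745.45 (≈ $12.7405 each)
Dec 8, sell 15: 15/137 × $1,745.45 → $191.10
After Dec 9: 222 on hand, pool $3,024.35 (≈ $13.6232 each)
Dec 10, sell 107: 107/222 × $3,024.35 → $1,457.68
After Dec 13: 345 on hand, pool $4,119.67 (≈ $11.9411 each)
After Dec 14: 542 on hand, pool $6,463.97 (≈ $11.9261 each)
After Dec 18: 612 on hand, pool $7,286.47 (≈ $11.9060 each)
Dec 20, sell 413: 413/612 × $7,286.47 → $4,917.17
Total COGS = $191.10 + $1,457.68 + $4,917.17 = $6,565.95
Ending inventory (cost pool remaining) = $2,369.30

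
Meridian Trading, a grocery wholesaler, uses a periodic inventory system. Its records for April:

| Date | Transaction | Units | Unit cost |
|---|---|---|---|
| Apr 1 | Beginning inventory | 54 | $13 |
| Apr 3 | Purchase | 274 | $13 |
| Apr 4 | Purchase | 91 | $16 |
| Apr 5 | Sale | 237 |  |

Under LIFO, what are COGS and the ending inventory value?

Apr 5, 237 sold [LIFO — newest first]: 91 @ $16 + 146 @ $13 = $3,354
Ending inventory: 54 @ $13 + 128 @ $13 = $2,366

COGS = $3,354; ending inventory = $2,366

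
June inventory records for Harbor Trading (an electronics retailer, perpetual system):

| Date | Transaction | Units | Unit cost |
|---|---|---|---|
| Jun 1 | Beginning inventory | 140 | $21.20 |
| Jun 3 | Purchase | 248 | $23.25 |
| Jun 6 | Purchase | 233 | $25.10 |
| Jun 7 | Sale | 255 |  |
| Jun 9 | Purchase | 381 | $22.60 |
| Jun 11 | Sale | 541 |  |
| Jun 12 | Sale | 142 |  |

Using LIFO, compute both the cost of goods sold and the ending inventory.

COGS = $21,836.10; ending inventory = $1,356.80

Jun 7, 255 sold [LIFO — newest first]: 233 @ $25.10 + 22 @ $23.25 = $6,359.80
Jun 11, 541 sold [LIFO — newest first]: 381 @ $22.60 + 160 @ $23.25 = $12,330.60
Jun 12, 142 sold [LIFO — newest first]: 66 @ $23.25 + 76 @ $21.20 = $3,145.70
Total COGS = $6,359.80 + $12,330.60 + $3,145.70 = $21,836.10
Ending inventory: 64 @ $21.20 = $1,356.80
Check: goods available $23,192.90 = COGS $21,836.10 + ending $1,356.80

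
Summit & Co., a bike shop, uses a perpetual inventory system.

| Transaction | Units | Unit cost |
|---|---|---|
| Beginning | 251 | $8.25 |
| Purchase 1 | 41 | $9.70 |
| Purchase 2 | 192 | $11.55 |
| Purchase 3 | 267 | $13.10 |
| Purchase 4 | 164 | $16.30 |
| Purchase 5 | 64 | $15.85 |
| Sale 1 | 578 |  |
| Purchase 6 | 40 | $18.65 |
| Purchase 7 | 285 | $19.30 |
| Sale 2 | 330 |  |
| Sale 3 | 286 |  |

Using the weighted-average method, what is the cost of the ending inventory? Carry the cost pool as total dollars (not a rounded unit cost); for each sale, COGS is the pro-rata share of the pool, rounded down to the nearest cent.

Ending inventory = $1,683.19

After Beginning: 251 on hand, pool $2,070.75 (≈ $8.2500 each)
After Purchase 1: 292 on hand, pool $2,468.45 (≈ $8.4536 each)
After Purchase 2: 484 on hand, pool $4,686.05 (≈ $9.6819 each)
After Purchase 3: 751 on hand, pool $8,183.75 (≈ $10.8971 each)
After Purchase 4: 915 on hand, pool $10,856.95 (≈ $11.8655 each)
After Purchase 5: 979 on hand, pool $11,871.35 (≈ $12.1260 each)
Sale 1, sell 578: 578/979 × $11,871.35 → $7,008.82
After Purchase 6: 441 on hand, pool $5,608.53 (≈ $12.7178 each)
After Purchase 7: 726 on hand, pool $11,109.03 (≈ $15.3017 each)
Sale 2, sell 330: 330/726 × $11,109.03 → $5,049.55
Sale 3, sell 286: 286/396 × $6,059.48 → $4,376.29
Total COGS = $7,008.82 + $5,049.55 + $4,376.29 = $16,434.66
Ending inventory (cost pool remaining) = $1,683.19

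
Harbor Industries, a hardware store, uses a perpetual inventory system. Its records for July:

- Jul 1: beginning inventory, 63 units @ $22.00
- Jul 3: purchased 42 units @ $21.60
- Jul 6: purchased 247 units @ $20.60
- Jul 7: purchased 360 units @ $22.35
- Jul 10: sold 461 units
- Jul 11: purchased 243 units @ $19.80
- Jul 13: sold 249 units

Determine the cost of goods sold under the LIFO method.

COGS = $15,061.60

Jul 10, 461 sold [LIFO — newest first]: 360 @ $22.35 + 101 @ $20.60 = $10,126.60
Jul 13, 249 sold [LIFO — newest first]: 243 @ $19.80 + 6 @ $20.60 = $4,935.00
Total COGS = $10,126.60 + $4,935.00 = $15,061.60
Ending inventory: 63 @ $22.00 + 42 @ $21.60 + 140 @ $20.60 = $5,177.20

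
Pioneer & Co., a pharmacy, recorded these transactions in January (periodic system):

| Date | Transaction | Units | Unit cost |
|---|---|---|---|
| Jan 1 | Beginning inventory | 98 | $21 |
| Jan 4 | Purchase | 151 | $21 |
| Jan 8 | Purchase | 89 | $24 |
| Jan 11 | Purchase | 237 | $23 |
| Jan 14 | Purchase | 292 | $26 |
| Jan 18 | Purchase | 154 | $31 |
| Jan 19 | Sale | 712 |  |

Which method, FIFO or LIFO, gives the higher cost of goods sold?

FIFO COGS: 98 @ $21 + 151 @ $21 + 89 @ $24 + 237 @ $23 + 137 @ $26 = $16,378
LIFO COGS: 154 @ $31 + 292 @ $26 + 237 @ $23 + 29 @ $24 = $18,513

LIFO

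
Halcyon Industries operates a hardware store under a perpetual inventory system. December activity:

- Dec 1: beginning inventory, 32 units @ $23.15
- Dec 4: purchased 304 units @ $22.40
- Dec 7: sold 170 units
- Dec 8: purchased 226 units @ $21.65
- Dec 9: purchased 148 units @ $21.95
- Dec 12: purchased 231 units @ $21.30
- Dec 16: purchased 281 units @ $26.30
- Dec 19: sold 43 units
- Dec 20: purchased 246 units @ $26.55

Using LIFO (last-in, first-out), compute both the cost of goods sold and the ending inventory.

Dec 7, 170 sold [LIFO — newest first]: 170 @ $22.40 = $3,808.00
Dec 19, 43 sold [LIFO — newest first]: 43 @ $26.30 = $1,130.90
Total COGS = $3,808.00 + $1,130.90 = $4,938.90
Ending inventory: 32 @ $23.15 + 134 @ $22.40 + 226 @ $21.65 + 148 @ $21.95 + 231 @ $21.30 + 238 @ $26.30 + 246 @ $26.55 = $29,594.90

COGS = $4,938.90; ending inventory = $29,594.90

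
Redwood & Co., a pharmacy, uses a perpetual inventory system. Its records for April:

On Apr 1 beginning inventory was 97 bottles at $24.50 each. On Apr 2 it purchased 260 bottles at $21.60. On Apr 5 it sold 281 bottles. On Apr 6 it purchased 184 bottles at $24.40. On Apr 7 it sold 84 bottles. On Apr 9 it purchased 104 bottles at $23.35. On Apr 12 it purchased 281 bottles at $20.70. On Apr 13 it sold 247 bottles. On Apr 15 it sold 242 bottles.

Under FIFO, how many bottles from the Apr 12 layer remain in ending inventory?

Apr 5, 281 sold [FIFO — oldest first]: 97 @ $24.50 + 184 @ $21.60 = $6,350.90
Apr 7, 84 sold [FIFO — oldest first]: 76 @ $21.60 + 8 @ $24.40 = $1,836.80
Apr 13, 247 sold [FIFO — oldest first]: 176 @ $24.40 + 71 @ $23.35 = $5,952.25
Apr 15, 242 sold [FIFO — oldest first]: 33 @ $23.35 + 209 @ $20.70 = $5,096.85
Total COGS = $6,350.90 + $1,836.80 + $5,952.25 + $5,096.85 = $19,236.80
Ending inventory: 72 @ $20.70 = $1,490.40

72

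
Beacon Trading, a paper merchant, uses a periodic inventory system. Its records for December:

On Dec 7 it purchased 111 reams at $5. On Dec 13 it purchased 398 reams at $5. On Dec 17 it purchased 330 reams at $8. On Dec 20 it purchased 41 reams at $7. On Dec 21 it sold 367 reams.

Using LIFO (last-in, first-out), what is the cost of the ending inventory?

Ending inventory = $2,577

Dec 21, 367 sold [LIFO — newest first]: 41 @ $7 + 326 @ $8 = $2,895
Ending inventory: 111 @ $5 + 398 @ $5 + 4 @ $8 = $2,577
Check: goods available $5,472 = COGS $2,895 + ending $2,577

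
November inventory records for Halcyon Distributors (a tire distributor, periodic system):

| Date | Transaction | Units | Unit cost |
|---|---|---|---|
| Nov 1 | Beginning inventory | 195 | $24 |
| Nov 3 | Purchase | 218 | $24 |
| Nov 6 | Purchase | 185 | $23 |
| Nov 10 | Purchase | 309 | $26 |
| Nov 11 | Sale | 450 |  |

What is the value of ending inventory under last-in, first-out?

Ending inventory = $10,924

Nov 11, 450 sold [LIFO — newest first]: 309 @ $26 + 141 @ $23 = $11,277
Ending inventory: 195 @ $24 + 218 @ $24 + 44 @ $23 = $10,924
Check: goods available $22,201 = COGS $11,277 + ending $10,924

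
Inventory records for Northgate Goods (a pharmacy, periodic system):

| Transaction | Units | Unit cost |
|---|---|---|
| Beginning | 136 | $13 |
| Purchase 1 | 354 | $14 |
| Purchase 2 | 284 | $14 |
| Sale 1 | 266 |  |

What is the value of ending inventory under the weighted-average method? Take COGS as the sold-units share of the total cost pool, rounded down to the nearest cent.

Ending inventory = $7,022.74

Sale 1, sell 266: 266/774 × $10,700.00 → $3,677.26
Ending inventory (cost pool remaining) = $7,022.74
Check: goods available $10,700.00 = COGS $3,677.26 + ending $7,022.74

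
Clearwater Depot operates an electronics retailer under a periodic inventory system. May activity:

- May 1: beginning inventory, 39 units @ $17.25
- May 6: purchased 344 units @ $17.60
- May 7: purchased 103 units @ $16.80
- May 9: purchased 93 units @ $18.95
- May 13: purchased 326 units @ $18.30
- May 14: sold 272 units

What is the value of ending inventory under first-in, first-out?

May 14, 272 sold [FIFO — oldest first]: 39 @ $17.25 + 233 @ $17.60 = $4,773.55
Ending inventory: 111 @ $17.60 + 103 @ $16.80 + 93 @ $18.95 + 326 @ $18.30 = $11,412.15
Check: goods available $16,185.70 = COGS $4,773.55 + ending $11,412.15

Ending inventory = $11,412.15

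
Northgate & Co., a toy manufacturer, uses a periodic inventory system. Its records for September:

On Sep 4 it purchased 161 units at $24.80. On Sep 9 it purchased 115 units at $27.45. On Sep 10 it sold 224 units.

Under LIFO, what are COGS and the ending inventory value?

Sep 10, 224 sold [LIFO — newest first]: 115 @ $27.45 + 109 @ $24.80 = $5,859.95
Ending inventory: 52 @ $24.80 = $1,289.60
Check: goods available $7,149.55 = COGS $5,859.95 + ending $1,289.60

COGS = $5,859.95; ending inventory = $1,289.60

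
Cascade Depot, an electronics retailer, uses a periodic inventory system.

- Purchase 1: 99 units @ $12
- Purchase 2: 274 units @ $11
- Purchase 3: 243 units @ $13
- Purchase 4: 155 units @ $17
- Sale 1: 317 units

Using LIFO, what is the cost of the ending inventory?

Sale 1 (317) [LIFO — newest first]: 155 @ $17 + 162 @ $13 = $4,741
Ending inventory: 99 @ $12 + 274 @ $11 + 81 @ $13 = $5,255
Check: goods available $9,996 = COGS $4,741 + ending $5,255

Ending inventory = $5,255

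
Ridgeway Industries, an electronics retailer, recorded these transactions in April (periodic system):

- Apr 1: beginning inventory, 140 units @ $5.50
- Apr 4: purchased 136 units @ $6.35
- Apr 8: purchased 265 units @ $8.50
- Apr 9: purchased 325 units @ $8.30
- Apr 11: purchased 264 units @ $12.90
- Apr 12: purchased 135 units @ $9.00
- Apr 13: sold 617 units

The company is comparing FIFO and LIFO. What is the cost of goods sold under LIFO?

FIFO COGS: 140 @ $5.50 + 136 @ $6.35 + 265 @ $8.50 + 76 @ $8.30 = $4,516.90
LIFO COGS: 135 @ $9.00 + 264 @ $12.90 + 218 @ $8.30 = $6,430.00

COGS = $6,430.00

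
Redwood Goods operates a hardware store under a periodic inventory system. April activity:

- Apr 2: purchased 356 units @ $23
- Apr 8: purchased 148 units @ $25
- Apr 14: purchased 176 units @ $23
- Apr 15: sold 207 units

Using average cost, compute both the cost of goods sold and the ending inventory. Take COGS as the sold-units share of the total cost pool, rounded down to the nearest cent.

COGS = $4,851.10; ending inventory = $11,084.90

Apr 15, sell 207: 207/680 × $15,936.00 → $4,851.10
Ending inventory (cost pool remaining) = $11,084.90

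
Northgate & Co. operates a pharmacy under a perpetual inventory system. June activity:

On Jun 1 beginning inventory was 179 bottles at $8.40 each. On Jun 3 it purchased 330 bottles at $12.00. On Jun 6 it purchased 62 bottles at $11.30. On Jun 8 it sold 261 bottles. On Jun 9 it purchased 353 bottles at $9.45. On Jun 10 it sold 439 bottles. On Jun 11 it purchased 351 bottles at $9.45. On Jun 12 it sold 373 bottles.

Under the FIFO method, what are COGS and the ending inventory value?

COGS = $10,908.10; ending inventory = $1,908.90

Jun 8, 261 sold [FIFO — oldest first]: 179 @ $8.40 + 82 @ $12.00 = $2,487.60
Jun 10, 439 sold [FIFO — oldest first]: 248 @ $12.00 + 62 @ $11.30 + 129 @ $9.45 = $4,895.65
Jun 12, 373 sold [FIFO — oldest first]: 224 @ $9.45 + 149 @ $9.45 = $3,524.85
Total COGS = $2,487.60 + $4,895.65 + $3,524.85 = $10,908.10
Ending inventory: 202 @ $9.45 = $1,908.90
Check: goods available $12,817.00 = COGS $10,908.10 + ending $1,908.90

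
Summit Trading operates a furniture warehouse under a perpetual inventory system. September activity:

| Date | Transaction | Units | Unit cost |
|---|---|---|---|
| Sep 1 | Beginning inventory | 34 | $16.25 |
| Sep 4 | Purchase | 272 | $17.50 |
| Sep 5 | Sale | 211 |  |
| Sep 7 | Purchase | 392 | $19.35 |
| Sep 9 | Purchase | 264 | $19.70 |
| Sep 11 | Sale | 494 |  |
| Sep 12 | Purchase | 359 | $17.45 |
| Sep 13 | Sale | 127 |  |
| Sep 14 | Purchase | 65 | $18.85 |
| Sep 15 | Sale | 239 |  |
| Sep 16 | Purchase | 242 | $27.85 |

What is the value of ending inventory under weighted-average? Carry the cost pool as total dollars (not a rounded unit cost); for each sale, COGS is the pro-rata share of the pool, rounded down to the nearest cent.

Ending inventory = $12,493.69

After Sep 1: 34 on hand, pool $552.50 (≈ $16.2500 each)
After Sep 4: 306 on hand, pool $5,312.50 (≈ $17.3611 each)
Sep 5, sell 211: 211/306 × $5,312.50 → $3,663.19
After Sep 7: 487 on hand, pool $9,234.51 (≈ $18.9620 each)
After Sep 9: 751 on hand, pool $14,435.31 (≈ $19.2215 each)
Sep 11, sell 494: 494/751 × $14,435.31 → $9,495.39
After Sep 12: 616 on hand, pool $11,204.47 (≈ $18.1891 each)
Sep 13, sell 127: 127/616 × $11,204.47 → $2,310.01
After Sep 14: 554 on hand, pool $10,119.71 (≈ $18.2666 each)
Sep 15, sell 239: 239/554 × $10,119.71 → $4,365.72
After Sep 16: 557 on hand, pool $12,493.69 (≈ $22.4303 each)
Total COGS = $3,663.19 + $9,495.39 + $2,310.01 + $4,365.72 = $19,834.31
Ending inventory (cost pool remaining) = $12,493.69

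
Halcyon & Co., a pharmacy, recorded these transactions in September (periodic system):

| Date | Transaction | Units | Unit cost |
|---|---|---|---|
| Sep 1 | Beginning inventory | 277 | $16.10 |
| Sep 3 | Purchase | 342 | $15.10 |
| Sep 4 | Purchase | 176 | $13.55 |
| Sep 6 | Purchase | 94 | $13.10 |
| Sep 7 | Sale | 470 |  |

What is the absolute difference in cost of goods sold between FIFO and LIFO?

$737.80

FIFO COGS: 277 @ $16.10 + 193 @ $15.10 = $7,374.00
LIFO COGS: 94 @ $13.10 + 176 @ $13.55 + 200 @ $15.10 = $6,636.20
Difference = |$7,374.00 − $6,636.20| = $737.80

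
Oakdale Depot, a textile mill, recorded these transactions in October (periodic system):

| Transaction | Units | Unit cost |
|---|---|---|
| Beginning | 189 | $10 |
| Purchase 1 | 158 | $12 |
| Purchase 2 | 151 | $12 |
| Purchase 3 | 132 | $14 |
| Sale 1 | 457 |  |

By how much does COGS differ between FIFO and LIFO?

FIFO COGS: 189 @ $10 + 158 @ $12 + 110 @ $12 = $5,106
LIFO COGS: 132 @ $14 + 151 @ $12 + 158 @ $12 + 16 @ $10 = $5,716
Difference = |$5,106 − $5,716| = $610

$610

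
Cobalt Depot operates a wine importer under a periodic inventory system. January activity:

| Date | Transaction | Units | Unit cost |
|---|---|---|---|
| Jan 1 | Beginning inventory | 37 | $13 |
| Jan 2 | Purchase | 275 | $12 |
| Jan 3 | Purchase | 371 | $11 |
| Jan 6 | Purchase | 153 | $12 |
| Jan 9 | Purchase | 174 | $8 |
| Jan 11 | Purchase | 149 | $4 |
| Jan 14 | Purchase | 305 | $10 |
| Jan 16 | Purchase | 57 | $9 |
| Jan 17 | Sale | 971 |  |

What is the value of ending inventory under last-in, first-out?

Jan 17, 971 sold [LIFO — newest first]: 57 @ $9 + 305 @ $10 + 149 @ $4 + 174 @ $8 + 153 @ $12 + 133 @ $11 = $8,850
Ending inventory: 37 @ $13 + 275 @ $12 + 238 @ $11 = $6,399
Check: goods available $15,249 = COGS $8,850 + ending $6,399

Ending inventory = $6,399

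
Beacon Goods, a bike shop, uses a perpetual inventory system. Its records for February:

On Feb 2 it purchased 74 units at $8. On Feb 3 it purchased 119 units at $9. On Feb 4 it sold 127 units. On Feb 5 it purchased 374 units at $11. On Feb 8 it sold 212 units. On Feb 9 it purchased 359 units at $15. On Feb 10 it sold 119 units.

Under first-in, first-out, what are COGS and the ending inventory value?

COGS = $4,578; ending inventory = $6,584

Feb 4, 127 sold [FIFO — oldest first]: 74 @ $8 + 53 @ $9 = $1,069
Feb 8, 212 sold [FIFO — oldest first]: 66 @ $9 + 146 @ $11 = $2,200
Feb 10, 119 sold [FIFO — oldest first]: 119 @ $11 = $1,309
Total COGS = $1,069 + $2,200 + $1,309 = $4,578
Ending inventory: 109 @ $11 + 359 @ $15 = $6,584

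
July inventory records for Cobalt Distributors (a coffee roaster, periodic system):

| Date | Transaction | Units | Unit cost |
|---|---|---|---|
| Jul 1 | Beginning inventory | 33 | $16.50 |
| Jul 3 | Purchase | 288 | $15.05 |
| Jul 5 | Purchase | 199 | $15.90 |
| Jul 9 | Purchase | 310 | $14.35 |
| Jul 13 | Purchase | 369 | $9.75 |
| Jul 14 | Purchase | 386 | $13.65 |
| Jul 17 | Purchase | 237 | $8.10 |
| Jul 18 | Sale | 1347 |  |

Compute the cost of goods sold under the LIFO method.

Jul 18, 1347 sold [LIFO — newest first]: 237 @ $8.10 + 386 @ $13.65 + 369 @ $9.75 + 310 @ $14.35 + 45 @ $15.90 = $15,950.35
Ending inventory: 33 @ $16.50 + 288 @ $15.05 + 154 @ $15.90 = $7,327.50
Check: goods available $23,277.85 = COGS $15,950.35 + ending $7,327.50

COGS = $15,950.35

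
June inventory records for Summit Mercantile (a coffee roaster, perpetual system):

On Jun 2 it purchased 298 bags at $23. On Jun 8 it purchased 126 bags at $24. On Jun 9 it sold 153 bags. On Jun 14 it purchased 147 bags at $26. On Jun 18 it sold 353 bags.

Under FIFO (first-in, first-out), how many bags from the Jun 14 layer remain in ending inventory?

Jun 9, 153 sold [FIFO — oldest first]: 153 @ $23 = $3,519
Jun 18, 353 sold [FIFO — oldest first]: 145 @ $23 + 126 @ $24 + 82 @ $26 = $8,491
Total COGS = $3,519 + $8,491 = $12,010
Ending inventory: 65 @ $26 = $1,690

65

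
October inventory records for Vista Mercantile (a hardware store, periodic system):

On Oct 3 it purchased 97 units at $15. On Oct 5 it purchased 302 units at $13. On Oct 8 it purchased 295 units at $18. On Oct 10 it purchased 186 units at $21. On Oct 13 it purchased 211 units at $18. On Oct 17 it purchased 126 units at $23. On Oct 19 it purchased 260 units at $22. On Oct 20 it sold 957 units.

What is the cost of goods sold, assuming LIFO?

COGS = $19,454

Oct 20, 957 sold [LIFO — newest first]: 260 @ $22 + 126 @ $23 + 211 @ $18 + 186 @ $21 + 174 @ $18 = $19,454
Ending inventory: 97 @ $15 + 302 @ $13 + 121 @ $18 = $7,559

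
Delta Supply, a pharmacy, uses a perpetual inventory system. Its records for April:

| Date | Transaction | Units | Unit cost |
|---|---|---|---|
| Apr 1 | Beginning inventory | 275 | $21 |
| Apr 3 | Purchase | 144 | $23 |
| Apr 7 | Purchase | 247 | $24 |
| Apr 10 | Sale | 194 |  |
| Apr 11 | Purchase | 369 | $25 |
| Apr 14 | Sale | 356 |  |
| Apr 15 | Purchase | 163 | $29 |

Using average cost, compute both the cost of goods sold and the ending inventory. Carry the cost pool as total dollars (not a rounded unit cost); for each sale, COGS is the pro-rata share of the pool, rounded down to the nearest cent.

COGS = $12,783.23; ending inventory = $16,183.77

After Apr 1: 275 on hand, pool $5,775.00 (≈ $21.0000 each)
After Apr 3: 419 on hand, pool $9,087.00 (≈ $21.6874 each)
After Apr 7: 666 on hand, pool $15,015.00 (≈ $22.5450 each)
Apr 10, sell 194: 194/666 × $15,015.00 → $4,373.73
After Apr 11: 841 on hand, pool $19,866.27 (≈ $23.6222 each)
Apr 14, sell 356: 356/841 × $19,866.27 → $8,409.50
After Apr 15: 648 on hand, pool $16,183.77 (≈ $24.9750 each)
Total COGS = $4,373.73 + $8,409.50 = $12,783.23
Ending inventory (cost pool remaining) = $16,183.77
Check: goods available $28,967.00 = COGS $12,783.23 + ending $16,183.77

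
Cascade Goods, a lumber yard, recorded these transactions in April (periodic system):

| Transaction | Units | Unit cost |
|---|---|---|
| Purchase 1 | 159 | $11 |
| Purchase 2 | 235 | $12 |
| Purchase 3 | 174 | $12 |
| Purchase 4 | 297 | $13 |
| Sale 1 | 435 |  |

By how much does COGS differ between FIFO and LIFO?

$456

FIFO COGS: 159 @ $11 + 235 @ $12 + 41 @ $12 = $5,061
LIFO COGS: 297 @ $13 + 138 @ $12 = $5,517
Difference = |$5,061 − $5,517| = $456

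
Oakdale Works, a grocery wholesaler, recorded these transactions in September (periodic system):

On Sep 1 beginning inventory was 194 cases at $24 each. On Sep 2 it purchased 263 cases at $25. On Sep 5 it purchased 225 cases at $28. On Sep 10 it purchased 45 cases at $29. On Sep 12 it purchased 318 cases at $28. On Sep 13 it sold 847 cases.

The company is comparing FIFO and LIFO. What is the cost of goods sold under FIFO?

COGS = $22,196

FIFO COGS: 194 @ $24 + 263 @ $25 + 225 @ $28 + 45 @ $29 + 120 @ $28 = $22,196
LIFO COGS: 318 @ $28 + 45 @ $29 + 225 @ $28 + 259 @ $25 = $22,984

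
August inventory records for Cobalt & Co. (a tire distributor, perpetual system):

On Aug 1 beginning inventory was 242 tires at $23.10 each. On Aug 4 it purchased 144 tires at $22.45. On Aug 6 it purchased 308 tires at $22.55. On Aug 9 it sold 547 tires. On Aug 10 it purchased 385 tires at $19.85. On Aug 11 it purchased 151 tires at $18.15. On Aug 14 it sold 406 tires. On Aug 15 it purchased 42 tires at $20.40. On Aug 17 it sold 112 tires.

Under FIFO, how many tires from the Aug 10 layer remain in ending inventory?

Aug 9, 547 sold [FIFO — oldest first]: 242 @ $23.10 + 144 @ $22.45 + 161 @ $22.55 = $12,453.55
Aug 14, 406 sold [FIFO — oldest first]: 147 @ $22.55 + 259 @ $19.85 = $8,456.00
Aug 17, 112 sold [FIFO — oldest first]: 112 @ $19.85 = $2,223.20
Total COGS = $12,453.55 + $8,456.00 + $2,223.20 = $23,132.75
Ending inventory: 14 @ $19.85 + 151 @ $18.15 + 42 @ $20.40 = $3,875.35

14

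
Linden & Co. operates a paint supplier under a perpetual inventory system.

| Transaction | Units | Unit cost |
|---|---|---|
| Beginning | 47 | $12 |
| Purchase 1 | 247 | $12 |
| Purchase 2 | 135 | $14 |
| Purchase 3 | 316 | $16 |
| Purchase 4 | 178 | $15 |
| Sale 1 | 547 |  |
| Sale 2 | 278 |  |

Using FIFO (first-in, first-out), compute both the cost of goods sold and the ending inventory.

Sale 1 (547) [FIFO — oldest first]: 47 @ $12 + 247 @ $12 + 135 @ $14 + 118 @ $16 = $7,306
Sale 2 (278) [FIFO — oldest first]: 198 @ $16 + 80 @ $15 = $4,368
Total COGS = $7,306 + $4,368 = $11,674
Ending inventory: 98 @ $15 = $1,470

COGS = $11,674; ending inventory = $1,470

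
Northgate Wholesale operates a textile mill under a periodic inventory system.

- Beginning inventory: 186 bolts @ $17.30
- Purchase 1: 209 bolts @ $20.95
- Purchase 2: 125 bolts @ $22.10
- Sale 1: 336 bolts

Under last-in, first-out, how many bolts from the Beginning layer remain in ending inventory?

Sale 1 (336) [LIFO — newest first]: 125 @ $22.10 + 209 @ $20.95 + 2 @ $17.30 = $7,175.65
Ending inventory: 184 @ $17.30 = $3,183.20

184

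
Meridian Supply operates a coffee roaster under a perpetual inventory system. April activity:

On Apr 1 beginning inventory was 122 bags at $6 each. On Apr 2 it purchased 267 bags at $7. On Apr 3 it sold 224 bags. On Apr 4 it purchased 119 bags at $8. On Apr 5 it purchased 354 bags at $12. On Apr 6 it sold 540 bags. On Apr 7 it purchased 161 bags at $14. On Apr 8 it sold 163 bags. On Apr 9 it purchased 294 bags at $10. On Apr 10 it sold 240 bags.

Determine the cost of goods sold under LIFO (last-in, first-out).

COGS = $11,879

Apr 3, 224 sold [LIFO — newest first]: 224 @ $7 = $1,568
Apr 6, 540 sold [LIFO — newest first]: 354 @ $12 + 119 @ $8 + 43 @ $7 + 24 @ $6 = $5,645
Apr 8, 163 sold [LIFO — newest first]: 161 @ $14 + 2 @ $6 = $2,266
Apr 10, 240 sold [LIFO — newest first]: 240 @ $10 = $2,400
Total COGS = $1,568 + $5,645 + $2,266 + $2,400 = $11,879
Ending inventory: 96 @ $6 + 54 @ $10 = $1,116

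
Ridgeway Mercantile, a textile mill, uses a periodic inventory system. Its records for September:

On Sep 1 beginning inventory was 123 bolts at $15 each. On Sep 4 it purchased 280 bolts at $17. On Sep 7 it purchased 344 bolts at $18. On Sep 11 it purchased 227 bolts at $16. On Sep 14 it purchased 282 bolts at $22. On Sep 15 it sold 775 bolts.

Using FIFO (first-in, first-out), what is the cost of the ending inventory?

Ending inventory = $9,388

Sep 15, 775 sold [FIFO — oldest first]: 123 @ $15 + 280 @ $17 + 344 @ $18 + 28 @ $16 = $13,245
Ending inventory: 199 @ $16 + 282 @ $22 = $9,388
Check: goods available $22,633 = COGS $13,245 + ending $9,388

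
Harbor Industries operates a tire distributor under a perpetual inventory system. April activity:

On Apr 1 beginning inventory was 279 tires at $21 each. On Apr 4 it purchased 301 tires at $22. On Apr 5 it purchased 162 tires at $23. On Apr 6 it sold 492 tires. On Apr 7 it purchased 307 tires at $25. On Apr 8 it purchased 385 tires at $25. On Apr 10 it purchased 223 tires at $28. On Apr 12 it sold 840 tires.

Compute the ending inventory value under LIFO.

Ending inventory = $7,125

Apr 6, 492 sold [LIFO — newest first]: 162 @ $23 + 301 @ $22 + 29 @ $21 = $10,957
Apr 12, 840 sold [LIFO — newest first]: 223 @ $28 + 385 @ $25 + 232 @ $25 = $21,669
Total COGS = $10,957 + $21,669 = $32,626
Ending inventory: 250 @ $21 + 75 @ $25 = $7,125
Check: goods available $39,751 = COGS $32,626 + ending $7,125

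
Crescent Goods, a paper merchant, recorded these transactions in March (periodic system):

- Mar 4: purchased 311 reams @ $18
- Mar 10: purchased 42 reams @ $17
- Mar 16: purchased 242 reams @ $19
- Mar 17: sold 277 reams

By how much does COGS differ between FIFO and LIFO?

FIFO COGS: 277 @ $18 = $4,986
LIFO COGS: 242 @ $19 + 35 @ $17 = $5,193
Difference = |$4,986 − $5,193| = $207

$207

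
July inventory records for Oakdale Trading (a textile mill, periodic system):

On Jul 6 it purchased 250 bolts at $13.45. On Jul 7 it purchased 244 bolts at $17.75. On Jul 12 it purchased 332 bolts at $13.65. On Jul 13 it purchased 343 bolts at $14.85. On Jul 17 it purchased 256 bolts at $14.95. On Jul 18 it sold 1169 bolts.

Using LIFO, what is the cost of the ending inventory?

Jul 18, 1169 sold [LIFO — newest first]: 256 @ $14.95 + 343 @ $14.85 + 332 @ $13.65 + 238 @ $17.75 = $17,677.05
Ending inventory: 250 @ $13.45 + 6 @ $17.75 = $3,469.00
Check: goods available $21,146.05 = COGS $17,677.05 + ending $3,469.00

Ending inventory = $3,469.00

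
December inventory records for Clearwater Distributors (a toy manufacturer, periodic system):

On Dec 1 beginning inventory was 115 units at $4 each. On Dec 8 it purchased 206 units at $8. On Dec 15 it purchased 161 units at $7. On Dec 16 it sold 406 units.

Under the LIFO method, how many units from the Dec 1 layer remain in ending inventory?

Dec 16, 406 sold [LIFO — newest first]: 161 @ $7 + 206 @ $8 + 39 @ $4 = $2,931
Ending inventory: 76 @ $4 = $304

76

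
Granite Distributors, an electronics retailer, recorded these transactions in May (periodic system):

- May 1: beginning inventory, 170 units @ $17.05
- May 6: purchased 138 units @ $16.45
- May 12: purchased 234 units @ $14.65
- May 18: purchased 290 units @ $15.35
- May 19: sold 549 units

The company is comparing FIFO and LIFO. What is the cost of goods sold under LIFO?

COGS = $8,290.85

FIFO COGS: 170 @ $17.05 + 138 @ $16.45 + 234 @ $14.65 + 7 @ $15.35 = $8,704.15
LIFO COGS: 290 @ $15.35 + 234 @ $14.65 + 25 @ $16.45 = $8,290.85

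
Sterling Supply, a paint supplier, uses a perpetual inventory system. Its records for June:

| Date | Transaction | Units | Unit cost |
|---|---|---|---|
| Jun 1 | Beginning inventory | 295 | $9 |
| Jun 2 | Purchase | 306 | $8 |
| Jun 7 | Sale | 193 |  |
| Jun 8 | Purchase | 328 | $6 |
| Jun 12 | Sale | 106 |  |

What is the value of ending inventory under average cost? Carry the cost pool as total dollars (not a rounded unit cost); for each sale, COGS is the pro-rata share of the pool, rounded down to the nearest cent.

After Jun 1: 295 on hand, pool $2,655.00 (≈ $9.0000 each)
After Jun 2: 601 on hand, pool $5,103.00 (≈ $8.4908 each)
Jun 7, sell 193: 193/601 × $5,103.00 → $1,638.73
After Jun 8: 736 on hand, pool $5,432.27 (≈ $7.3808 each)
Jun 12, sell 106: 106/736 × $5,432.27 → $782.36
Total COGS = $1,638.73 + $782.36 = $2,421.09
Ending inventory (cost pool remaining) = $4,649.91

Ending inventory = $4,649.91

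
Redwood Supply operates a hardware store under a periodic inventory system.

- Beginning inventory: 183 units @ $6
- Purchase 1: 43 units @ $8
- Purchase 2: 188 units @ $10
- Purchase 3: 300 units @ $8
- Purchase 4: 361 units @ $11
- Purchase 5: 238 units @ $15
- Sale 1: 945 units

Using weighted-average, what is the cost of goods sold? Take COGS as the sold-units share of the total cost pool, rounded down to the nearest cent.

COGS = $9,545.72

Sale 1, sell 945: 945/1313 × $13,263.00 → $9,545.72
Ending inventory (cost pool remaining) = $3,717.28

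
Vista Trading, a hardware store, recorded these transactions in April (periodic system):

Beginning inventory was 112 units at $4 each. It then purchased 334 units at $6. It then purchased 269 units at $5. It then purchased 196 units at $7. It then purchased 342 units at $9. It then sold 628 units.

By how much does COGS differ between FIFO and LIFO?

$1,538

FIFO COGS: 112 @ $4 + 334 @ $6 + 182 @ $5 = $3,362
LIFO COGS: 342 @ $9 + 196 @ $7 + 90 @ $5 = $4,900
Difference = |$3,362 − $4,900| = $1,538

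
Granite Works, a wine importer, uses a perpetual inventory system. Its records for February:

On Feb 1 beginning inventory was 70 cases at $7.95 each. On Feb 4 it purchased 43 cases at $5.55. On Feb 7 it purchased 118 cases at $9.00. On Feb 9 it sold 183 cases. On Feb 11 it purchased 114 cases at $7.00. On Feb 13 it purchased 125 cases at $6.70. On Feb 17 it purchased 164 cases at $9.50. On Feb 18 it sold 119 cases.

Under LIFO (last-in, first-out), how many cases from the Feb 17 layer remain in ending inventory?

Feb 9, 183 sold [LIFO — newest first]: 118 @ $9.00 + 43 @ $5.55 + 22 @ $7.95 = $1,475.55
Feb 18, 119 sold [LIFO — newest first]: 119 @ $9.50 = $1,130.50
Total COGS = $1,475.55 + $1,130.50 = $2,606.05
Ending inventory: 48 @ $7.95 + 114 @ $7.00 + 125 @ $6.70 + 45 @ $9.50 = $2,444.60

45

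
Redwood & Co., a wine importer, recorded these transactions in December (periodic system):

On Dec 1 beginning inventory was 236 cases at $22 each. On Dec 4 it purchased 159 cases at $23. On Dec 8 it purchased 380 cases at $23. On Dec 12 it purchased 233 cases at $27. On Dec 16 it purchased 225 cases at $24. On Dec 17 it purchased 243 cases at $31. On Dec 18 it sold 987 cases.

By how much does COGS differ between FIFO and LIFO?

FIFO COGS: 236 @ $22 + 159 @ $23 + 380 @ $23 + 212 @ $27 = $23,313
LIFO COGS: 243 @ $31 + 225 @ $24 + 233 @ $27 + 286 @ $23 = $25,802
Difference = |$23,313 − $25,802| = $2,489

$2,489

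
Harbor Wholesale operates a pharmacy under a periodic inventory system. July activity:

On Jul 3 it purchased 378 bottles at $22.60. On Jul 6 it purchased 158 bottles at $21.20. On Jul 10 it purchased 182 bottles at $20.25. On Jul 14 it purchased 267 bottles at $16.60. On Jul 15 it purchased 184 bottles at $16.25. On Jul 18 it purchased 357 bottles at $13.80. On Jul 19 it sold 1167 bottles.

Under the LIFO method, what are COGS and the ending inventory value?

Jul 19, 1167 sold [LIFO — newest first]: 357 @ $13.80 + 184 @ $16.25 + 267 @ $16.60 + 182 @ $20.25 + 158 @ $21.20 + 19 @ $22.60 = $19,813.30
Ending inventory: 359 @ $22.60 = $8,113.40

COGS = $19,813.30; ending inventory = $8,113.40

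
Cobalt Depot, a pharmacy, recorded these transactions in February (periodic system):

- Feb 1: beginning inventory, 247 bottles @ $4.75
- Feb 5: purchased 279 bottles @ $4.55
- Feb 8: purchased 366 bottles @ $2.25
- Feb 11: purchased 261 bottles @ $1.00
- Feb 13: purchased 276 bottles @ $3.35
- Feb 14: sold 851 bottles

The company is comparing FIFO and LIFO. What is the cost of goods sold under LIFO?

FIFO COGS: 247 @ $4.75 + 279 @ $4.55 + 325 @ $2.25 = $3,173.95
LIFO COGS: 276 @ $3.35 + 261 @ $1.00 + 314 @ $2.25 = $1,892.10

COGS = $1,892.10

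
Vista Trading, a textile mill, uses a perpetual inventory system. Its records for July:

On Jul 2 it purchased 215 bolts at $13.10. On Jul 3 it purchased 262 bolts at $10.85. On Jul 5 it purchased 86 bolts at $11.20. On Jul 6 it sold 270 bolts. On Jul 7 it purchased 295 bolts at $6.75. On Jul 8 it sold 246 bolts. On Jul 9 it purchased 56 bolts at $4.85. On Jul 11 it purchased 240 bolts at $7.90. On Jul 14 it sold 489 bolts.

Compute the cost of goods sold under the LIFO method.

Jul 6, 270 sold [LIFO — newest first]: 86 @ $11.20 + 184 @ $10.85 = $2,959.60
Jul 8, 246 sold [LIFO — newest first]: 246 @ $6.75 = $1,660.50
Jul 14, 489 sold [LIFO — newest first]: 240 @ $7.90 + 56 @ $4.85 + 49 @ $6.75 + 78 @ $10.85 + 66 @ $13.10 = $4,209.25
Total COGS = $2,959.60 + $1,660.50 + $4,209.25 = $8,829.35
Ending inventory: 149 @ $13.10 = $1,951.90

COGS = $8,829.35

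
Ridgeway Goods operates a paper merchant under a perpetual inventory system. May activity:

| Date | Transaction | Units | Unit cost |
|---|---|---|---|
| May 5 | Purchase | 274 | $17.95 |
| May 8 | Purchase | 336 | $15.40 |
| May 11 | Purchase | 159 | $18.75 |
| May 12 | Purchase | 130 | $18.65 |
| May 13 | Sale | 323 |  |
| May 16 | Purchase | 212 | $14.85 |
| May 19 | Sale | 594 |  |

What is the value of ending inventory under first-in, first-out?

May 13, 323 sold [FIFO — oldest first]: 274 @ $17.95 + 49 @ $15.40 = $5,672.90
May 19, 594 sold [FIFO — oldest first]: 287 @ $15.40 + 159 @ $18.75 + 130 @ $18.65 + 18 @ $14.85 = $10,092.85
Total COGS = $5,672.90 + $10,092.85 = $15,765.75
Ending inventory: 194 @ $14.85 = $2,880.90
Check: goods available $18,646.65 = COGS $15,765.75 + ending $2,880.90

Ending inventory = $2,880.90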